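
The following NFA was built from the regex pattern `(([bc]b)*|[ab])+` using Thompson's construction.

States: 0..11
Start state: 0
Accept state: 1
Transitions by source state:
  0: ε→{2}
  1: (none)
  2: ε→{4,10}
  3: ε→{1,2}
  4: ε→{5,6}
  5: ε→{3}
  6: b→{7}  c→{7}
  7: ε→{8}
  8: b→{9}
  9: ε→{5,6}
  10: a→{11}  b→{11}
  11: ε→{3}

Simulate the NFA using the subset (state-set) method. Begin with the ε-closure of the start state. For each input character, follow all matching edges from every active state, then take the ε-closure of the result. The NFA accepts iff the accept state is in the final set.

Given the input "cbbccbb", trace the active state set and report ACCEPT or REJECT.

initial (ε-close {0}): {0,1,2,3,4,5,6,10}
'c' @ 1: {7,8}
'b' @ 2: {1,2,3,4,5,6,9,10}  (accept∈set)
'b' @ 3: {1,2,3,4,5,6,7,8,10,11}  (accept∈set)
'c' @ 4: {7,8}
'c' @ 5: {}  — state set empty
rest 'bb' ignored (set empty)
final: {}; accept 1 not in set

Answer: REJECT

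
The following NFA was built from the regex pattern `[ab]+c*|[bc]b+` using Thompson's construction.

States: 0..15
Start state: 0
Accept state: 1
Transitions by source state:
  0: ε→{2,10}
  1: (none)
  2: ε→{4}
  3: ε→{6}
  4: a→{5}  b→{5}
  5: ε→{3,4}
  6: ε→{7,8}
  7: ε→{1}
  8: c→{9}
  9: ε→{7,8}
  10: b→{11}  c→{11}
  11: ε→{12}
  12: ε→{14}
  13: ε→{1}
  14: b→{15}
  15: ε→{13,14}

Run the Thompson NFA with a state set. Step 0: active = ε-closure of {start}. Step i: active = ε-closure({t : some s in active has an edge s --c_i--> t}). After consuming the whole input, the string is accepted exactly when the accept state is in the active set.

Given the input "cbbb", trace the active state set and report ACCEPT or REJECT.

start: ε-closure({0}) = {0,2,4,10}
'c' @ 1: {11,12,14}
'b' @ 2: {1,13,14,15}  ✓accept
'b' @ 3: {1,13,14,15}  ✓accept
'b' @ 4: {1,13,14,15}  ✓accept
final: {1,13,14,15}; accept 1 in set

Answer: ACCEPT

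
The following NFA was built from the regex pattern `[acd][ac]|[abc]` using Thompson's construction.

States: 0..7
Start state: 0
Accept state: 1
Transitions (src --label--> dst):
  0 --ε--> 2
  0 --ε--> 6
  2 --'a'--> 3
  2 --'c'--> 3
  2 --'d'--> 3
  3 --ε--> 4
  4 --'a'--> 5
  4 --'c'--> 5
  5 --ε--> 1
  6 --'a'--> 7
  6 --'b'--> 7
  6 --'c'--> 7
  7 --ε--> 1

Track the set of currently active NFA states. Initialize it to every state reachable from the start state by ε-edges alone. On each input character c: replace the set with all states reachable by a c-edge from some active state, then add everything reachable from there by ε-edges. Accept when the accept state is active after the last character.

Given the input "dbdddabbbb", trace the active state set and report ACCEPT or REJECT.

Answer: REJECT

Derivation:
start: ε-closure({0}) = {0,2,6}
'd' @ 1: {3,4}
'b' @ 2: {}  — state set empty
rest 'dddabbbb' ignored (set empty)
after full input: {}  (accept=1 not in)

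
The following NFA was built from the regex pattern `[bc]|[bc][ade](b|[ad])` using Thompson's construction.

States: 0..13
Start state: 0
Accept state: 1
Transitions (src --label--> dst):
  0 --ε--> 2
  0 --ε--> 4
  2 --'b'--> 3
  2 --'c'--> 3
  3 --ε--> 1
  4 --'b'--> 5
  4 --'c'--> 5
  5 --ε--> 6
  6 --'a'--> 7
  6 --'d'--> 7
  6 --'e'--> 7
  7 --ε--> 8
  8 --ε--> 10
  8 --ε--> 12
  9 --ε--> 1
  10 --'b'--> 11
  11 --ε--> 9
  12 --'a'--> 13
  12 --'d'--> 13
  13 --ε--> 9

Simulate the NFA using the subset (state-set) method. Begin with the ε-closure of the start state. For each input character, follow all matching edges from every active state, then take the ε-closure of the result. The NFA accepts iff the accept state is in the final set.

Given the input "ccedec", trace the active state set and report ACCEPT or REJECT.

start: ε-closure({0}) = {0,2,4}
'c' @ 1: {1,3,5,6}  (accept∈set)
'c' @ 2: {}  — no active states
rest 'edec' ignored (set empty)
after full input: {}  (accept=1 not in)

Answer: REJECT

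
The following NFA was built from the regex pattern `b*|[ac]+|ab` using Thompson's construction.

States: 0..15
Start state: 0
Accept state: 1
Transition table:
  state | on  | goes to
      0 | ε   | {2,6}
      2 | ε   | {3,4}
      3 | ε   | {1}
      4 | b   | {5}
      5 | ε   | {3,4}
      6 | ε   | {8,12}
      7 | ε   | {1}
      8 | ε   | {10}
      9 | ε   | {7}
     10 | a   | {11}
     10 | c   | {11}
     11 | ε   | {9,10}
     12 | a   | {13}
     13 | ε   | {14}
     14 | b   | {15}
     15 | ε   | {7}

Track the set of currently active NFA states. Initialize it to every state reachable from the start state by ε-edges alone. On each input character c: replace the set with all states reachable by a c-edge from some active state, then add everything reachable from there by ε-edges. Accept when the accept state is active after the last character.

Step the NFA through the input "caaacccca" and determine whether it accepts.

Answer: ACCEPT

Derivation:
start: ε-closure({0}) = {0,1,2,3,4,6,8,10,12}
'c' @ 1: {1,7,9,10,11}  (accept∈set)
'a' @ 2: {1,7,9,10,11}  (accept∈set)
'a' @ 3: {1,7,9,10,11}  (accept∈set)
'a' @ 4: {1,7,9,10,11}  (accept∈set)
'c' @ 5: {1,7,9,10,11}  (accept∈set)
'c' @ 6: {1,7,9,10,11}  (accept∈set)
'c' @ 7: {1,7,9,10,11}  (accept∈set)
'c' @ 8: {1,7,9,10,11}  (accept∈set)
'a' @ 9: {1,7,9,10,11}  (accept∈set)
after full input: {1,7,9,10,11}  (accept=1 in)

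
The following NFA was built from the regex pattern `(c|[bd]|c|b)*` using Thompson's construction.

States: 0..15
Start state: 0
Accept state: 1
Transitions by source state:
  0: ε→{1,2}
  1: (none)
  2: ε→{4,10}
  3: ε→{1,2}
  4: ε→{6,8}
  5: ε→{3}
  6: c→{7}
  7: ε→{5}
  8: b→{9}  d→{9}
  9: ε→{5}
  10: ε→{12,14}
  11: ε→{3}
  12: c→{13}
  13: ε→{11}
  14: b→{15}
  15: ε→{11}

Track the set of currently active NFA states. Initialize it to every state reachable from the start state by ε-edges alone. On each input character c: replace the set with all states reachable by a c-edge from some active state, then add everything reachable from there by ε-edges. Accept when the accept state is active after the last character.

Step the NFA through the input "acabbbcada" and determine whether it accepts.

S₀ = ε-closure({0}) = {0,1,2,4,6,8,10,12,14}
'a' @ 1: {}  — no active states
rest 'cabbbcada' ignored (set empty)
final: {}; accept 1 not in set

Answer: REJECT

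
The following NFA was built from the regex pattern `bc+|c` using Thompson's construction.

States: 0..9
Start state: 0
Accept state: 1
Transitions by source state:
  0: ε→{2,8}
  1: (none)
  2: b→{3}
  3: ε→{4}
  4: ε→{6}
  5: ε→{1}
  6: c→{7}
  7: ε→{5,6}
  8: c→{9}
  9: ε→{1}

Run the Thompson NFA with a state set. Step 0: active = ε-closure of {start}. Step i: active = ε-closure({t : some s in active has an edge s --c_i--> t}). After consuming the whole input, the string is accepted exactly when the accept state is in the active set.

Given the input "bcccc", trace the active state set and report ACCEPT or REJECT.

Answer: ACCEPT

Derivation:
start: ε-closure({0}) = {0,2,8}
'b' @ 1: {3,4,6}
'c' @ 2: {1,5,6,7}  [accepting]
'c' @ 3: {1,5,6,7}  [accepting]
'c' @ 4: {1,5,6,7}  [accepting]
'c' @ 5: {1,5,6,7}  [accepting]
after full input: {1,5,6,7}  (accept=1 in)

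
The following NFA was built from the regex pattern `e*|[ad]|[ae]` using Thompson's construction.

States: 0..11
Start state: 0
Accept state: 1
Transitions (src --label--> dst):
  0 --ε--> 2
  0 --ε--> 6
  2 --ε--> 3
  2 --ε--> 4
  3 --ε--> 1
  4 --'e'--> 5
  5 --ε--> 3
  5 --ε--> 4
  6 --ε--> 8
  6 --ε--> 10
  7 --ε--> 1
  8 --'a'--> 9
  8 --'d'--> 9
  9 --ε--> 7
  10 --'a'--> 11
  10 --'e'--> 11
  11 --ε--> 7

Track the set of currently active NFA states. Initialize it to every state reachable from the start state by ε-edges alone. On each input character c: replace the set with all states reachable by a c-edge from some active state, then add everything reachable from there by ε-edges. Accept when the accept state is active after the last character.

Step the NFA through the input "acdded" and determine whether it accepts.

Answer: REJECT

Trace:
S₀ = ε-closure({0}) = {0,1,2,3,4,6,8,10}
'a' @ 1: {1,7,9,11}  [accepting]
'c' @ 2: {}  — no active states
rest 'dded' ignored (set empty)
final: {}; accept 1 not in set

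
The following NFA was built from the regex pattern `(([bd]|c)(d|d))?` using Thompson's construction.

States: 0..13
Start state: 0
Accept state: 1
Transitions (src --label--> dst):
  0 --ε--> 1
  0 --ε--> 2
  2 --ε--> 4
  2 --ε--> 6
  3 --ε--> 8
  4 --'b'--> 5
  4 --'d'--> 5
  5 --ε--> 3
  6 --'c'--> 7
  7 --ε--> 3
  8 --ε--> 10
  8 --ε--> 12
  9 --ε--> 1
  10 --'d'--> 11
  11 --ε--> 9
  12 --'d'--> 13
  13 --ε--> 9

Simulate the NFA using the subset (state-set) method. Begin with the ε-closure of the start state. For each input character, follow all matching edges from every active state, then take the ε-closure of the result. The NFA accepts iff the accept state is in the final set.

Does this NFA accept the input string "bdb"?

Answer: REJECT

Trace:
S₀ = ε-closure({0}) = {0,1,2,4,6}
'b' @ 1: {3,5,8,10,12}
'd' @ 2: {1,9,11,13}  [accepting]
'b' @ 3: {}  — no active states
end set {} — state 1 not in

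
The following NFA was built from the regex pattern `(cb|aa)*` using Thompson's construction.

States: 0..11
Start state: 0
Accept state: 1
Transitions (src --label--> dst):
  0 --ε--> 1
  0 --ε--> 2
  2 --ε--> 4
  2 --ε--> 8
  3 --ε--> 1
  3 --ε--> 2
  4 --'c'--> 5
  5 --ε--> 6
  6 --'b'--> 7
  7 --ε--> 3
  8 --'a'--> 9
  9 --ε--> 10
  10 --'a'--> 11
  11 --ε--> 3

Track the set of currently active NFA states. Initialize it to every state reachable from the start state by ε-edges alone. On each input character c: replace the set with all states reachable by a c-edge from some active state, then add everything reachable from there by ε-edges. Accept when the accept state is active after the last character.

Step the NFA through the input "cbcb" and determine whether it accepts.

Answer: ACCEPT

Trace:
S₀ = ε-closure({0}) = {0,1,2,4,8}
'c' @ 1: {5,6}
'b' @ 2: {1,2,3,4,7,8}  (accept∈set)
'c' @ 3: {5,6}
'b' @ 4: {1,2,3,4,7,8}  (accept∈set)
final: {1,2,3,4,7,8}; accept 1 in set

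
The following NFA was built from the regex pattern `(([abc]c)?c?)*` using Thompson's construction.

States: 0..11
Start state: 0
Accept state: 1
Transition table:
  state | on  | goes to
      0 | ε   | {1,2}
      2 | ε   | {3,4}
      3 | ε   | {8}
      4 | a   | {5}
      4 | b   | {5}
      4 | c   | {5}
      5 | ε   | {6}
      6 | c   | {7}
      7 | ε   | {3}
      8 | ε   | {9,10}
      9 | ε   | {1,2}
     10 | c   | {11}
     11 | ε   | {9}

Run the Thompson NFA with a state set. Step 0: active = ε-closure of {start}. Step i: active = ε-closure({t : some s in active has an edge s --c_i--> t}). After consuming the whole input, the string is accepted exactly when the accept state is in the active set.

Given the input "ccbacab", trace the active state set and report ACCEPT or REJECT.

Answer: REJECT

Derivation:
initial (ε-close {0}): {0,1,2,3,4,8,9,10}
'c' @ 1: {1,2,3,4,5,6,8,9,10,11}  ✓accept
'c' @ 2: {1,2,3,4,5,6,7,8,9,10,11}  ✓accept
'b' @ 3: {5,6}
'a' @ 4: {}  — no active states
rest 'cab' ignored (set empty)
after full input: {}  (accept=1 not in)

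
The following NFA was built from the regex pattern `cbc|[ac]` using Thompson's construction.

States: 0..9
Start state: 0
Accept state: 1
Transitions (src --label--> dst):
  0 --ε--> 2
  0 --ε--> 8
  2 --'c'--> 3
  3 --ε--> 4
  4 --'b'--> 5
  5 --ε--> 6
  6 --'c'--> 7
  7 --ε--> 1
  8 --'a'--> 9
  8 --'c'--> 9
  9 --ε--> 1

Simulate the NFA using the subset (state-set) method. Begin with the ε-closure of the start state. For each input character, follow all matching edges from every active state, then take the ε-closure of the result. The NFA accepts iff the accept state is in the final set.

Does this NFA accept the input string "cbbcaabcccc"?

Answer: REJECT

Derivation:
S₀ = ε-closure({0}) = {0,2,8}
'c' @ 1: {1,3,4,9}  (accept∈set)
'b' @ 2: {5,6}
'b' @ 3: {}  — dead — no transitions
rest 'caabcccc' ignored (set empty)
end set {} — state 1 not in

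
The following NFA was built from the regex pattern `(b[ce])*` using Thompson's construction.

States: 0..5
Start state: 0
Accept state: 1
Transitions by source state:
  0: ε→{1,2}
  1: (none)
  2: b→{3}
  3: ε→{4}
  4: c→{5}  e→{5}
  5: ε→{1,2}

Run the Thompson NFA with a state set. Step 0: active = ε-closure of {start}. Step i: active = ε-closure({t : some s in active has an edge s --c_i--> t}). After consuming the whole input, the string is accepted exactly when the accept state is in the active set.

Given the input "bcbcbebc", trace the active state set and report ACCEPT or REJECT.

Answer: ACCEPT

Derivation:
start: ε-closure({0}) = {0,1,2}
'b' @ 1: {3,4}
'c' @ 2: {1,2,5}  [accepting]
'b' @ 3: {3,4}
'c' @ 4: {1,2,5}  [accepting]
'b' @ 5: {3,4}
'e' @ 6: {1,2,5}  [accepting]
'b' @ 7: {3,4}
'c' @ 8: {1,2,5}  [accepting]
final: {1,2,5}; accept 1 in set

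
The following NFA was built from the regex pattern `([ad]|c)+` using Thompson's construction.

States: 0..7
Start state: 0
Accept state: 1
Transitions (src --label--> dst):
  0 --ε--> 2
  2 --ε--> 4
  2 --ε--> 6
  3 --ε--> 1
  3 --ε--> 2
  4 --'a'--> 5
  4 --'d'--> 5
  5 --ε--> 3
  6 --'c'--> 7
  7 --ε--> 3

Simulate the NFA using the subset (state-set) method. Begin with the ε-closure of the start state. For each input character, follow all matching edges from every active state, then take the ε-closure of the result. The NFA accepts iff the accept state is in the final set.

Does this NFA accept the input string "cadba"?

start: ε-closure({0}) = {0,2,4,6}
'c' @ 1: {1,2,3,4,6,7}  (accept∈set)
'a' @ 2: {1,2,3,4,5,6}  (accept∈set)
'd' @ 3: {1,2,3,4,5,6}  (accept∈set)
'b' @ 4: {}  — no active states
rest 'a' ignored (set empty)
end set {} — state 1 not in

Answer: REJECT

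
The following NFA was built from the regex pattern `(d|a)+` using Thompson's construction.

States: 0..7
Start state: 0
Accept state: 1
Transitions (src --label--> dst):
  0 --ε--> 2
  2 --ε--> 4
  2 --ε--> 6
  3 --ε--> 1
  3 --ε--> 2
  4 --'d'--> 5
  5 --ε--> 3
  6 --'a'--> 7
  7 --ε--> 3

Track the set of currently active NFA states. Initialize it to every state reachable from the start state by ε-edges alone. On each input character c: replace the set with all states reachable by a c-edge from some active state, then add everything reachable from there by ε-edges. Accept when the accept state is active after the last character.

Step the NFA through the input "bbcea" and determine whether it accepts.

Answer: REJECT

Trace:
start: ε-closure({0}) = {0,2,4,6}
'b' @ 1: {}  — dead — no transitions
rest 'bcea' ignored (set empty)
end set {} — state 1 not in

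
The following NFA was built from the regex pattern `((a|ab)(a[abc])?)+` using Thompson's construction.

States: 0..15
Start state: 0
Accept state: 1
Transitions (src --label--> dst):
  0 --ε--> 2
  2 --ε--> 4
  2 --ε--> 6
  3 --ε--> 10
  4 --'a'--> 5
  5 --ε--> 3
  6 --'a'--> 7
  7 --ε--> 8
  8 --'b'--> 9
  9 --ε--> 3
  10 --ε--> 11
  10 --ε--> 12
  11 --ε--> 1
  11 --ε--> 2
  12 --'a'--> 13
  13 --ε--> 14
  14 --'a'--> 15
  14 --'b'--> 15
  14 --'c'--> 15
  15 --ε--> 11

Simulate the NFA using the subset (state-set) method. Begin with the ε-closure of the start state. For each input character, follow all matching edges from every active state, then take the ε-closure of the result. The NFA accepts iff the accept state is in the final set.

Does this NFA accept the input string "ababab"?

S₀ = ε-closure({0}) = {0,2,4,6}
'a' @ 1: {1,2,3,4,5,6,7,8,10,11,12}  [accepting]
'b' @ 2: {1,2,3,4,6,9,10,11,12}  [accepting]
'a' @ 3: {1,2,3,4,5,6,7,8,10,11,12,13,14}  [accepting]
'b' @ 4: {1,2,3,4,6,9,10,11,12,15}  [accepting]
'a' @ 5: {1,2,3,4,5,6,7,8,10,11,12,13,14}  [accepting]
'b' @ 6: {1,2,3,4,6,9,10,11,12,15}  [accepting]
end set {1,2,3,4,6,9,10,11,12,15} — state 1 in

Answer: ACCEPT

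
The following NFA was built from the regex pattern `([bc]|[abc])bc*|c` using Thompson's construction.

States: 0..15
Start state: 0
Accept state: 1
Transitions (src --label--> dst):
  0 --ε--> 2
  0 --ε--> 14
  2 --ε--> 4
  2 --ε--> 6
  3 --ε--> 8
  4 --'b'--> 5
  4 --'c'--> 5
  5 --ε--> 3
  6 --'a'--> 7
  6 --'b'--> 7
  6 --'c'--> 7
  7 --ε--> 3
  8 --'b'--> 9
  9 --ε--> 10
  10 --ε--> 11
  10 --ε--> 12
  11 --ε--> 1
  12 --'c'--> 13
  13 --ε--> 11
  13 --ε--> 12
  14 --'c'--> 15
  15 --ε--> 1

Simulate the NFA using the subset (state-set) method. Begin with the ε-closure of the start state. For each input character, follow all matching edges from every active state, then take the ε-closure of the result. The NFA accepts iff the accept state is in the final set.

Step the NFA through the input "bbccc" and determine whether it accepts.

start: ε-closure({0}) = {0,2,4,6,14}
'b' @ 1: {3,5,7,8}
'b' @ 2: {1,9,10,11,12}  ✓accept
'c' @ 3: {1,11,12,13}  ✓accept
'c' @ 4: {1,11,12,13}  ✓accept
'c' @ 5: {1,11,12,13}  ✓accept
end set {1,11,12,13} — state 1 in

Answer: ACCEPT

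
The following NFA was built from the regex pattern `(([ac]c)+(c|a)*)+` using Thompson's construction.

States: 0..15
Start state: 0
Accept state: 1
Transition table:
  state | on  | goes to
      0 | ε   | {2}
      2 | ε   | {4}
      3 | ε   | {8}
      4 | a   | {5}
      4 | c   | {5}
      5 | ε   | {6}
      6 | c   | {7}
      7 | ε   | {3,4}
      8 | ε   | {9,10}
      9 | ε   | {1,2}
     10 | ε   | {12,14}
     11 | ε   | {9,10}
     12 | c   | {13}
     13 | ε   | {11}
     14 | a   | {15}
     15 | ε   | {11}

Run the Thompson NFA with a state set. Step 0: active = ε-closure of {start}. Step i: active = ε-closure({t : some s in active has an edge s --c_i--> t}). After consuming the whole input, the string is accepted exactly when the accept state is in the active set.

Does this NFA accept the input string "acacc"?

Answer: ACCEPT

Steps:
initial (ε-close {0}): {0,2,4}
'a' @ 1: {5,6}
'c' @ 2: {1,2,3,4,7,8,9,10,12,14}  ✓accept
'a' @ 3: {1,2,4,5,6,9,10,11,12,14,15}  ✓accept
'c' @ 4: {1,2,3,4,5,6,7,8,9,10,11,12,13,14}  ✓accept
'c' @ 5: {1,2,3,4,5,6,7,8,9,10,11,12,13,14}  ✓accept
final: {1,2,3,4,5,6,7,8,9,10,11,12,13,14}; accept 1 in set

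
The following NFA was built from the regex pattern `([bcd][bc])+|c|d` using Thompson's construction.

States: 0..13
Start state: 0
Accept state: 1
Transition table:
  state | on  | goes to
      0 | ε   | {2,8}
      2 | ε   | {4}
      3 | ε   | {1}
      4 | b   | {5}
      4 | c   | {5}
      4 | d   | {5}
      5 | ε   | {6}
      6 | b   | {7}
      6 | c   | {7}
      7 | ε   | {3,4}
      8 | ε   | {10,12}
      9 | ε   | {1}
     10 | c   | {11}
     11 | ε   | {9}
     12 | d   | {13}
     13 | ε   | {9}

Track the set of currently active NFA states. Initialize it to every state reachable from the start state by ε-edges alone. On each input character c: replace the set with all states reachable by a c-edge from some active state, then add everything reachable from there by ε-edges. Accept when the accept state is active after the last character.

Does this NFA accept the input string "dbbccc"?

Answer: ACCEPT

Steps:
initial (ε-close {0}): {0,2,4,8,10,12}
'd' @ 1: {1,5,6,9,13}  [accepting]
'b' @ 2: {1,3,4,7}  [accepting]
'b' @ 3: {5,6}
'c' @ 4: {1,3,4,7}  [accepting]
'c' @ 5: {5,6}
'c' @ 6: {1,3,4,7}  [accepting]
end set {1,3,4,7} — state 1 in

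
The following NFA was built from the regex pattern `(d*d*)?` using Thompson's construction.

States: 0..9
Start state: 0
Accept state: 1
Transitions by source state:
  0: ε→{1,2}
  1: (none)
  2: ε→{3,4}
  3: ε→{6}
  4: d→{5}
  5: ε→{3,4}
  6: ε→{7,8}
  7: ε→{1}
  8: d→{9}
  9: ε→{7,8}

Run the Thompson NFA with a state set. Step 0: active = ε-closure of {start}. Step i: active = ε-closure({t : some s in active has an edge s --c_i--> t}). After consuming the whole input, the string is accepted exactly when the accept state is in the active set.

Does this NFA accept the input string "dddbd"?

S₀ = ε-closure({0}) = {0,1,2,3,4,6,7,8}
'd' @ 1: {1,3,4,5,6,7,8,9}  (accept∈set)
'd' @ 2: {1,3,4,5,6,7,8,9}  (accept∈set)
'd' @ 3: {1,3,4,5,6,7,8,9}  (accept∈set)
'b' @ 4: {}  — dead — no transitions
rest 'd' ignored (set empty)
final: {}; accept 1 not in set

Answer: REJECT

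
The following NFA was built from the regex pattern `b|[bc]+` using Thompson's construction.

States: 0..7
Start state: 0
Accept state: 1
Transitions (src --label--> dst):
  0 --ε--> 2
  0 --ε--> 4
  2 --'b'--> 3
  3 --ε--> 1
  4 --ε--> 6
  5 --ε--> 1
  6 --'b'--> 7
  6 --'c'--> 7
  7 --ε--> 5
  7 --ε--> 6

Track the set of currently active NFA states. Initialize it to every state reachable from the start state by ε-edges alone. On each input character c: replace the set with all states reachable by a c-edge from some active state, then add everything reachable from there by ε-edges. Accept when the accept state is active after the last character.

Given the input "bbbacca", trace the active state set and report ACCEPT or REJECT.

initial (ε-close {0}): {0,2,4,6}
'b' @ 1: {1,3,5,6,7}  (accept∈set)
'b' @ 2: {1,5,6,7}  (accept∈set)
'b' @ 3: {1,5,6,7}  (accept∈set)
'a' @ 4: {}  — dead — no transitions
rest 'cca' ignored (set empty)
final: {}; accept 1 not in set

Answer: REJECT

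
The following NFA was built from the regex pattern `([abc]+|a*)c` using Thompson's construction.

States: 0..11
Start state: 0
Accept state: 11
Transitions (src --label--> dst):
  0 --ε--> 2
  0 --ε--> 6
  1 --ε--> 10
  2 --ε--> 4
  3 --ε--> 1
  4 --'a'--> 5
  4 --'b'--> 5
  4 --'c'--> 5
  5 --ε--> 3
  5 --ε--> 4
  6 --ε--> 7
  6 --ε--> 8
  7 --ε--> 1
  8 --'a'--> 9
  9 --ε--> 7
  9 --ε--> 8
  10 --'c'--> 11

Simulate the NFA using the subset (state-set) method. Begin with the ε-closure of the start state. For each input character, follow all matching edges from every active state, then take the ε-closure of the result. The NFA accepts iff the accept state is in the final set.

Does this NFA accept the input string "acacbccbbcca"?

Answer: REJECT

Derivation:
start: ε-closure({0}) = {0,1,2,4,6,7,8,10}
'a' @ 1: {1,3,4,5,7,8,9,10}
'c' @ 2: {1,3,4,5,10,11}  (accept∈set)
'a' @ 3: {1,3,4,5,10}
'c' @ 4: {1,3,4,5,10,11}  (accept∈set)
'b' @ 5: {1,3,4,5,10}
'c' @ 6: {1,3,4,5,10,11}  (accept∈set)
'c' @ 7: {1,3,4,5,10,11}  (accept∈set)
'b' @ 8: {1,3,4,5,10}
'b' @ 9: {1,3,4,5,10}
'c' @ 10: {1,3,4,5,10,11}  (accept∈set)
'c' @ 11: {1,3,4,5,10,11}  (accept∈set)
'a' @ 12: {1,3,4,5,10}
after full input: {1,3,4,5,10}  (accept=11 not in)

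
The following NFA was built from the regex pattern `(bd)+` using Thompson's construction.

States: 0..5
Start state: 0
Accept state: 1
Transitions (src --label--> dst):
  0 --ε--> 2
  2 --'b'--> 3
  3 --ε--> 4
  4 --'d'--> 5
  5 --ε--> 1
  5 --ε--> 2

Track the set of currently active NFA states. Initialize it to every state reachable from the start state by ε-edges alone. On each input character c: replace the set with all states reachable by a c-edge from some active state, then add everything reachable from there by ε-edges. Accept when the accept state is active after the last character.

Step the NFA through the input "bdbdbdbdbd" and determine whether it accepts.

Answer: ACCEPT

Derivation:
initial (ε-close {0}): {0,2}
'b' @ 1: {3,4}
'd' @ 2: {1,2,5}  [accepting]
'b' @ 3: {3,4}
'd' @ 4: {1,2,5}  [accepting]
'b' @ 5: {3,4}
'd' @ 6: {1,2,5}  [accepting]
'b' @ 7: {3,4}
'd' @ 8: {1,2,5}  [accepting]
'b' @ 9: {3,4}
'd' @ 10: {1,2,5}  [accepting]
final: {1,2,5}; accept 1 in set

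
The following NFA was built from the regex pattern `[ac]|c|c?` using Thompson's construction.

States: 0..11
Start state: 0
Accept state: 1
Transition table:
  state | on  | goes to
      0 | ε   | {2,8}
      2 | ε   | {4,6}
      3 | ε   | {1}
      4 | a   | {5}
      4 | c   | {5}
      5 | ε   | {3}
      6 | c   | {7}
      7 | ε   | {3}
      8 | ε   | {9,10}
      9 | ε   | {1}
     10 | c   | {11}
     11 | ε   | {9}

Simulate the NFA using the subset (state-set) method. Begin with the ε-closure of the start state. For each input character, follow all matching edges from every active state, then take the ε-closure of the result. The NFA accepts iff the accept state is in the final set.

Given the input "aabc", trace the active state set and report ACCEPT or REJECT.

Answer: REJECT

Steps:
initial (ε-close {0}): {0,1,2,4,6,8,9,10}
'a' @ 1: {1,3,5}  [accepting]
'a' @ 2: {}  — dead — no transitions
rest 'bc' ignored (set empty)
final: {}; accept 1 not in set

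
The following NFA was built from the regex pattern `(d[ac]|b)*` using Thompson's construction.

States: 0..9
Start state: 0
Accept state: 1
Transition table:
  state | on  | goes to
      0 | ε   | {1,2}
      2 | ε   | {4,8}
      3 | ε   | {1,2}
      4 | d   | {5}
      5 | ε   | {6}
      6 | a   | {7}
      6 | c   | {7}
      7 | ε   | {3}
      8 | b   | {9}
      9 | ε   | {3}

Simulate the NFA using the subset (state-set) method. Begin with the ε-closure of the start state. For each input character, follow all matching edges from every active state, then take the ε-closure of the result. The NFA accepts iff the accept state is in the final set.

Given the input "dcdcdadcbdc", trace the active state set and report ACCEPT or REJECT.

Answer: ACCEPT

Trace:
S₀ = ε-closure({0}) = {0,1,2,4,8}
'd' @ 1: {5,6}
'c' @ 2: {1,2,3,4,7,8}  [accepting]
'd' @ 3: {5,6}
'c' @ 4: {1,2,3,4,7,8}  [accepting]
'd' @ 5: {5,6}
'a' @ 6: {1,2,3,4,7,8}  [accepting]
'd' @ 7: {5,6}
'c' @ 8: {1,2,3,4,7,8}  [accepting]
'b' @ 9: {1,2,3,4,8,9}  [accepting]
'd' @ 10: {5,6}
'c' @ 11: {1,2,3,4,7,8}  [accepting]
end set {1,2,3,4,7,8} — state 1 in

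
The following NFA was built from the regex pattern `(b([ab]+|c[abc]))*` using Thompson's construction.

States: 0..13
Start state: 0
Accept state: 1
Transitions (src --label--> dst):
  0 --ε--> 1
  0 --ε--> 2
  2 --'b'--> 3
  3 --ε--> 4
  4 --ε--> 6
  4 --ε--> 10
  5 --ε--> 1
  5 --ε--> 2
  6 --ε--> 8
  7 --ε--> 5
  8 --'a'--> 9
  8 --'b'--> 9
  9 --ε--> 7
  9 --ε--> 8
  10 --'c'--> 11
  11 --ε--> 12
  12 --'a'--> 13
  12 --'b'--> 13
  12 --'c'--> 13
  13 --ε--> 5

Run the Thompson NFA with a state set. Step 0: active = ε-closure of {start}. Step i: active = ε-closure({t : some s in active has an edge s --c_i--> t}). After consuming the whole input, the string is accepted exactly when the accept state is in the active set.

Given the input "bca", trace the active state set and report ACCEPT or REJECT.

S₀ = ε-closure({0}) = {0,1,2}
'b' @ 1: {3,4,6,8,10}
'c' @ 2: {11,12}
'a' @ 3: {1,2,5,13}  ✓accept
end set {1,2,5,13} — state 1 in

Answer: ACCEPT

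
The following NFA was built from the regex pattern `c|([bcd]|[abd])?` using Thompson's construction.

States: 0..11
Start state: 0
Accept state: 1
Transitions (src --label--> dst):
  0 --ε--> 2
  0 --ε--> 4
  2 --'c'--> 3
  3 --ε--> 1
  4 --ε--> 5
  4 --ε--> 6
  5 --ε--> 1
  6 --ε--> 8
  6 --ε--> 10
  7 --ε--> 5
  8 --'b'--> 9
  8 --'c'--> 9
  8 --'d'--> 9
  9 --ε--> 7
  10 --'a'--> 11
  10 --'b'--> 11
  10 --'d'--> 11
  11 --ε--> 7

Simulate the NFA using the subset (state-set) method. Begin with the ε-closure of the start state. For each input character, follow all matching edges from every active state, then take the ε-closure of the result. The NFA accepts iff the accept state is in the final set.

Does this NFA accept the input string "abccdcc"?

initial (ε-close {0}): {0,1,2,4,5,6,8,10}
'a' @ 1: {1,5,7,11}  (accept∈set)
'b' @ 2: {}  — no active states
rest 'ccdcc' ignored (set empty)
final: {}; accept 1 not in set

Answer: REJECT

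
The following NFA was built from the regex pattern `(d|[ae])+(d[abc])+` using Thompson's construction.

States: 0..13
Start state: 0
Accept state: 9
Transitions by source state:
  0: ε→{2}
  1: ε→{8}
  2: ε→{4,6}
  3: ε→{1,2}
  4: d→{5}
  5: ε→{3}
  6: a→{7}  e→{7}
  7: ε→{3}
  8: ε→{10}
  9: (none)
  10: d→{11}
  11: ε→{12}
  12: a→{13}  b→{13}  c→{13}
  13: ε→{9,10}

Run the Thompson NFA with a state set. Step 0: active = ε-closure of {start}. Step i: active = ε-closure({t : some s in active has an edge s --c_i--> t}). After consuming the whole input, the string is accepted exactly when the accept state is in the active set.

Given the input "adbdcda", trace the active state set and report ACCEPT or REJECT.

initial (ε-close {0}): {0,2,4,6}
'a' @ 1: {1,2,3,4,6,7,8,10}
'd' @ 2: {1,2,3,4,5,6,8,10,11,12}
'b' @ 3: {9,10,13}  (accept∈set)
'd' @ 4: {11,12}
'c' @ 5: {9,10,13}  (accept∈set)
'd' @ 6: {11,12}
'a' @ 7: {9,10,13}  (accept∈set)
end set {9,10,13} — state 9 in

Answer: ACCEPT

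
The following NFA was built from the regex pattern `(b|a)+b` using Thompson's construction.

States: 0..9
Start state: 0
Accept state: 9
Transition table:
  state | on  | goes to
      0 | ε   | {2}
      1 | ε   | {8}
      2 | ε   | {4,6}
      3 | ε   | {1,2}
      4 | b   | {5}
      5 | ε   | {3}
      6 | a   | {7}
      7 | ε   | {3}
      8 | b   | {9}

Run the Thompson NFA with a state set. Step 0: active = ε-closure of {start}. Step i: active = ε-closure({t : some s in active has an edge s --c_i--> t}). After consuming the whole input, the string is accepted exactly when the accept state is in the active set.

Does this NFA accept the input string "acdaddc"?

S₀ = ε-closure({0}) = {0,2,4,6}
'a' @ 1: {1,2,3,4,6,7,8}
'c' @ 2: {}  — state set empty
rest 'daddc' ignored (set empty)
end set {} — state 9 not in

Answer: REJECT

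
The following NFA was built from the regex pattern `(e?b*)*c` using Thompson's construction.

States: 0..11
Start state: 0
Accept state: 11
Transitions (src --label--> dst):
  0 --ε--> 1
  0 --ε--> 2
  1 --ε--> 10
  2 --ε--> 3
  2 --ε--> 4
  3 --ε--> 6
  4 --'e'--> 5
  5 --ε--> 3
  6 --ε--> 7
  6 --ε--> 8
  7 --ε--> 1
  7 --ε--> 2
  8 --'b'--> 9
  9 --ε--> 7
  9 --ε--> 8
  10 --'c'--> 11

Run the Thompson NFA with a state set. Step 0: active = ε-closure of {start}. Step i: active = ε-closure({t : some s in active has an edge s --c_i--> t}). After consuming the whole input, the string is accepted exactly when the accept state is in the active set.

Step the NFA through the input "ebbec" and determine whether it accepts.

Answer: ACCEPT

Trace:
start: ε-closure({0}) = {0,1,2,3,4,6,7,8,10}
'e' @ 1: {1,2,3,4,5,6,7,8,10}
'b' @ 2: {1,2,3,4,6,7,8,9,10}
'b' @ 3: {1,2,3,4,6,7,8,9,10}
'e' @ 4: {1,2,3,4,5,6,7,8,10}
'c' @ 5: {11}  [accepting]
end set {11} — state 11 in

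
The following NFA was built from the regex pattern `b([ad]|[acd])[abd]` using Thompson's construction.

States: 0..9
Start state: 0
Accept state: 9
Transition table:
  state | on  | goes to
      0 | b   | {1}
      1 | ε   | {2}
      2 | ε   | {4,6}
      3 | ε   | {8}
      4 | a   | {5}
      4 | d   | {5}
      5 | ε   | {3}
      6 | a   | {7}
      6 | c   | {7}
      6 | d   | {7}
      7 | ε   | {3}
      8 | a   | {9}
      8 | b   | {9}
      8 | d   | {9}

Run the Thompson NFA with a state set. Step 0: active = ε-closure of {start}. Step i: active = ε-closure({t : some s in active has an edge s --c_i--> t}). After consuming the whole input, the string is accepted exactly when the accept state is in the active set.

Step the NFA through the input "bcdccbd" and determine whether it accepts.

Answer: REJECT

Trace:
start: ε-closure({0}) = {0}
'b' @ 1: {1,2,4,6}
'c' @ 2: {3,7,8}
'd' @ 3: {9}  [accepting]
'c' @ 4: {}  — state set empty
rest 'cbd' ignored (set empty)
after full input: {}  (accept=9 not in)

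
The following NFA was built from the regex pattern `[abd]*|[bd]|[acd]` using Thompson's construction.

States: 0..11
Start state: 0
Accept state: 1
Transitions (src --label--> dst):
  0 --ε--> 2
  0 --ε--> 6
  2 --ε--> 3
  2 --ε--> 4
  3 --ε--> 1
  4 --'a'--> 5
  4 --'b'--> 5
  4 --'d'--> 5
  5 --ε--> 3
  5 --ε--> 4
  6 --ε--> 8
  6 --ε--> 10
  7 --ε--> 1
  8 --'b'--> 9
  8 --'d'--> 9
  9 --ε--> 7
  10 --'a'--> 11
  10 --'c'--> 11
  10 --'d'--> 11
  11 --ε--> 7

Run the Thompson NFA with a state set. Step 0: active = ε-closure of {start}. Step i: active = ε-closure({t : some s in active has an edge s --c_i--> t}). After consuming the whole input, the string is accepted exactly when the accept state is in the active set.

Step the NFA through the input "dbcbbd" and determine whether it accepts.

Answer: REJECT

Steps:
start: ε-closure({0}) = {0,1,2,3,4,6,8,10}
'd' @ 1: {1,3,4,5,7,9,11}  (accept∈set)
'b' @ 2: {1,3,4,5}  (accept∈set)
'c' @ 3: {}  — no active states
rest 'bbd' ignored (set empty)
after full input: {}  (accept=1 not in)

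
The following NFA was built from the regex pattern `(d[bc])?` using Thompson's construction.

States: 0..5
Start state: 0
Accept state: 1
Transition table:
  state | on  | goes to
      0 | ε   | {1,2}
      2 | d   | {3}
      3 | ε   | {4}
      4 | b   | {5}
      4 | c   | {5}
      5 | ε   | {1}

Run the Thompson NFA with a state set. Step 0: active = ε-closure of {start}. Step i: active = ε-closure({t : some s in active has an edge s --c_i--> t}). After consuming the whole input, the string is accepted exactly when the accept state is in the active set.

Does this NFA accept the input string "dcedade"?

Answer: REJECT

Trace:
S₀ = ε-closure({0}) = {0,1,2}
'd' @ 1: {3,4}
'c' @ 2: {1,5}  [accepting]
'e' @ 3: {}  — no active states
rest 'dade' ignored (set empty)
final: {}; accept 1 not in set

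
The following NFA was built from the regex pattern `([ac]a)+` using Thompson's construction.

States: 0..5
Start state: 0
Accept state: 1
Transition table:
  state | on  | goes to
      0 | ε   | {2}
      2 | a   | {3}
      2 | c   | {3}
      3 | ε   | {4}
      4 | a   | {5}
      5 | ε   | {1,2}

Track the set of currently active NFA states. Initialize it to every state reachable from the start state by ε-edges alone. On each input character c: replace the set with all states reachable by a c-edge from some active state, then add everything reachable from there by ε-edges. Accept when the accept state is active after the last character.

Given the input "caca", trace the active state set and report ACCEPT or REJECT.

Answer: ACCEPT

Trace:
start: ε-closure({0}) = {0,2}
'c' @ 1: {3,4}
'a' @ 2: {1,2,5}  [accepting]
'c' @ 3: {3,4}
'a' @ 4: {1,2,5}  [accepting]
after full input: {1,2,5}  (accept=1 in)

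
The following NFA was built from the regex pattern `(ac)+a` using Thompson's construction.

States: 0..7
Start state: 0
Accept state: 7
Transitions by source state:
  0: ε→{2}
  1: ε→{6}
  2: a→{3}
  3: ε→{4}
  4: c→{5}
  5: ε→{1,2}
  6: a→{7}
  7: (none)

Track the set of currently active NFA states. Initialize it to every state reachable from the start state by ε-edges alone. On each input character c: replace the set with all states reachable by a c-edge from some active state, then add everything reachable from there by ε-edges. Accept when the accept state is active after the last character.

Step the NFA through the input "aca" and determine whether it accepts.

start: ε-closure({0}) = {0,2}
'a' @ 1: {3,4}
'c' @ 2: {1,2,5,6}
'a' @ 3: {3,4,7}  ✓accept
final: {3,4,7}; accept 7 in set

Answer: ACCEPT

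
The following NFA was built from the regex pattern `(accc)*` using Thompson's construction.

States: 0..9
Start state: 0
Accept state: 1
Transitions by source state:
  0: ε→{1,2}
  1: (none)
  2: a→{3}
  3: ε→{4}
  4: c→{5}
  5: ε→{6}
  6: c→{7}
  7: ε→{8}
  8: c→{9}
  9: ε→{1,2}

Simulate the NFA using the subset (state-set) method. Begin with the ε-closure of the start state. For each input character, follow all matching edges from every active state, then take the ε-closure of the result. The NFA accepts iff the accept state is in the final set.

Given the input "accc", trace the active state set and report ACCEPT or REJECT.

Answer: ACCEPT

Steps:
initial (ε-close {0}): {0,1,2}
'a' @ 1: {3,4}
'c' @ 2: {5,6}
'c' @ 3: {7,8}
'c' @ 4: {1,2,9}  (accept∈set)
after full input: {1,2,9}  (accept=1 in)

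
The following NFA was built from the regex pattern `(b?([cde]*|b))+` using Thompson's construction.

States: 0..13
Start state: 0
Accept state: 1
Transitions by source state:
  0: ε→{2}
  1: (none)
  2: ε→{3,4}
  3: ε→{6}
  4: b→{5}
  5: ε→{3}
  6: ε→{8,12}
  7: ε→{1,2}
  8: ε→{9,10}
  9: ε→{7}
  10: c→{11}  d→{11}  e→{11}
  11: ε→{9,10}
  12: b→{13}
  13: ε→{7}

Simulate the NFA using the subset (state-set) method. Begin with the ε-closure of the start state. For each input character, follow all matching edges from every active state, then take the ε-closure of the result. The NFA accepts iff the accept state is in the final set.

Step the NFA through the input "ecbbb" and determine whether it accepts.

S₀ = ε-closure({0}) = {0,1,2,3,4,6,7,8,9,10,12}
'e' @ 1: {1,2,3,4,6,7,8,9,10,11,12}  [accepting]
'c' @ 2: {1,2,3,4,6,7,8,9,10,11,12}  [accepting]
'b' @ 3: {1,2,3,4,5,6,7,8,9,10,12,13}  [accepting]
'b' @ 4: {1,2,3,4,5,6,7,8,9,10,12,13}  [accepting]
'b' @ 5: {1,2,3,4,5,6,7,8,9,10,12,13}  [accepting]
end set {1,2,3,4,5,6,7,8,9,10,12,13} — state 1 in

Answer: ACCEPT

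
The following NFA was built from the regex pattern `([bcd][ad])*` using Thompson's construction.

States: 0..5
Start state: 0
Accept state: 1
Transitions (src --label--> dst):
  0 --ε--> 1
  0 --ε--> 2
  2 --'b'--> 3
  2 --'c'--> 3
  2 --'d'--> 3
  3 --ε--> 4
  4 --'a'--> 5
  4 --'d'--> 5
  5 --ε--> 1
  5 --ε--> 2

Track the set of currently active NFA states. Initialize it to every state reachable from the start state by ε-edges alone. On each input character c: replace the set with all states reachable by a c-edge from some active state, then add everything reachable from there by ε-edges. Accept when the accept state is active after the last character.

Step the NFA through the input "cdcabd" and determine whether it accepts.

S₀ = ε-closure({0}) = {0,1,2}
'c' @ 1: {3,4}
'd' @ 2: {1,2,5}  (accept∈set)
'c' @ 3: {3,4}
'a' @ 4: {1,2,5}  (accept∈set)
'b' @ 5: {3,4}
'd' @ 6: {1,2,5}  (accept∈set)
end set {1,2,5} — state 1 in

Answer: ACCEPT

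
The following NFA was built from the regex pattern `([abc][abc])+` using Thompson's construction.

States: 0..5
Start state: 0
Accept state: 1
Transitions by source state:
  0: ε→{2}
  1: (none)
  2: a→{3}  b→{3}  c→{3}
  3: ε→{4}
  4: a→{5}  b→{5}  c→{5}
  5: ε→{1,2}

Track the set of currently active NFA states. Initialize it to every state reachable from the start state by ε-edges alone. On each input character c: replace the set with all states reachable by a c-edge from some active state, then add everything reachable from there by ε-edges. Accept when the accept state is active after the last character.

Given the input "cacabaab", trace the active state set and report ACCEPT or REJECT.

start: ε-closure({0}) = {0,2}
'c' @ 1: {3,4}
'a' @ 2: {1,2,5}  (accept∈set)
'c' @ 3: {3,4}
'a' @ 4: {1,2,5}  (accept∈set)
'b' @ 5: {3,4}
'a' @ 6: {1,2,5}  (accept∈set)
'a' @ 7: {3,4}
'b' @ 8: {1,2,5}  (accept∈set)
final: {1,2,5}; accept 1 in set

Answer: ACCEPT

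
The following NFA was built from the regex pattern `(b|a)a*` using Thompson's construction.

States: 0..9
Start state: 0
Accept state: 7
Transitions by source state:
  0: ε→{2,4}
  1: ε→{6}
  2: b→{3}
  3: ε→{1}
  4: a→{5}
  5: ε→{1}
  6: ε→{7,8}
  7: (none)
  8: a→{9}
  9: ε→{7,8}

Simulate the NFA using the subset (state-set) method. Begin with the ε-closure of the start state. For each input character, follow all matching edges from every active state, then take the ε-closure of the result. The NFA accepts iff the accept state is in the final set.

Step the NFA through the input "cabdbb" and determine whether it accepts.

initial (ε-close {0}): {0,2,4}
'c' @ 1: {}  — state set empty
rest 'abdbb' ignored (set empty)
end set {} — state 7 not in

Answer: REJECT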